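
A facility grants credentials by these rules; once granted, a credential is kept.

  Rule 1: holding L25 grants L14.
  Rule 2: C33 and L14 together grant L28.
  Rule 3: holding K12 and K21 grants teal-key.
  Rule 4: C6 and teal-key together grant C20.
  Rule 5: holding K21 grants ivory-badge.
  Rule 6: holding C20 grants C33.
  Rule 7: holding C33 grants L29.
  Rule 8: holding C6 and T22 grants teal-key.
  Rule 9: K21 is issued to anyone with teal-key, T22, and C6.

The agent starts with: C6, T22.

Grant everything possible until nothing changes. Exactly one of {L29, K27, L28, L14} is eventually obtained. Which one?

L29

Holding C6 and T22 grants teal-key (Rule 8).
Holding C6 and teal-key grants C20 (Rule 4).
Holding C20 grants C33 (Rule 6).
Holding C33 grants L29 (Rule 7).
L28 would need C33 and L14 (Rule 2), but L14 is never granted. L14 would need L25 (Rule 1), but L25 is never granted. No rule produces K27, and it is not given.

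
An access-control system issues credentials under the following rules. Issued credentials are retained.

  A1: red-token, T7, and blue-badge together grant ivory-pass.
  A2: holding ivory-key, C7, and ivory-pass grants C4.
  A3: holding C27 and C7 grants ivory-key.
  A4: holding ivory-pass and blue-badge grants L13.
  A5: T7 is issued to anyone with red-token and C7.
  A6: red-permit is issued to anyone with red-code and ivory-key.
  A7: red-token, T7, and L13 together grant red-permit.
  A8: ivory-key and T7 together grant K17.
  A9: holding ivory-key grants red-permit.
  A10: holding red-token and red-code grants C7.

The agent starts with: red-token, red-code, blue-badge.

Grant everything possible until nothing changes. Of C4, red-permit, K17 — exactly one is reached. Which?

red-permit

Holding red-token and red-code grants C7 (A10).
Holding red-token and C7 grants T7 (A5).
Holding red-token, T7, and blue-badge grants ivory-pass (A1).
Holding ivory-pass and blue-badge grants L13 (A4).
Holding red-token, T7, and L13 grants red-permit (A7).
K17 would need ivory-key and T7 (A8), but ivory-key is never granted. C4 would need ivory-key, C7, and ivory-pass (A2), but ivory-key is never granted.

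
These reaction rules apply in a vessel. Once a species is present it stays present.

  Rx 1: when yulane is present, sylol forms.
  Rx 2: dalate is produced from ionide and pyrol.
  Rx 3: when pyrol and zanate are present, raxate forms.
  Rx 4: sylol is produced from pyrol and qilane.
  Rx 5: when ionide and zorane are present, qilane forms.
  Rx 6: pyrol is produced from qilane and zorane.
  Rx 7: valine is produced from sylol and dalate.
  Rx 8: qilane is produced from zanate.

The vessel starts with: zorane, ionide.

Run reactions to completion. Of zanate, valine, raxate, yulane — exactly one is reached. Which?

valine

ionide and zorane present → qilane forms (Rx 5).
qilane and zorane present → pyrol forms (Rx 6).
ionide and pyrol present → dalate forms (Rx 2).
pyrol and qilane present → sylol forms (Rx 4).
sylol and dalate present → valine forms (Rx 7).
No rule produces yulane, and it is not given. No rule produces zanate, and it is not given. raxate would need pyrol and zanate (Rx 3), but zanate never forms.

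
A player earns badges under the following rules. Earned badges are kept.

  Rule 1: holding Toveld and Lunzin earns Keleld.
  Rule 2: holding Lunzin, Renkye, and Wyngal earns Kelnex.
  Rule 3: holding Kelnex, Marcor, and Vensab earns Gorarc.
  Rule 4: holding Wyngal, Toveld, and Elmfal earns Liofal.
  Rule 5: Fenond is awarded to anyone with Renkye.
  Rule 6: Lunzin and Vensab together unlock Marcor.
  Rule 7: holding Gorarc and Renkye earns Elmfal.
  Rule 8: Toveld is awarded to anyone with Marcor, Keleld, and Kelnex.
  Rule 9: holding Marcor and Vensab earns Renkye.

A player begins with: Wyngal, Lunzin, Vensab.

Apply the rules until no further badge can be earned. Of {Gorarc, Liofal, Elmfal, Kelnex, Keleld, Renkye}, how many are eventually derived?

4

With Lunzin and Vensab, Marcor is earned (Rule 6).
With Marcor and Vensab, Renkye is earned (Rule 9).
With Lunzin, Renkye, and Wyngal, Kelnex is earned (Rule 2).
With Kelnex, Marcor, and Vensab, Gorarc is earned (Rule 3).
With Gorarc and Renkye, Elmfal is earned (Rule 7).
Gorarc: reached.
Liofal would need Wyngal, Toveld, and Elmfal (Rule 4), but Toveld is never earned.
Elmfal: reached.
Kelnex: reached.
Keleld would need Toveld and Lunzin (Rule 1), but Toveld is never earned.
Renkye: reached.
Reached: Gorarc, Elmfal, Kelnex, and Renkye — 4 of the 6.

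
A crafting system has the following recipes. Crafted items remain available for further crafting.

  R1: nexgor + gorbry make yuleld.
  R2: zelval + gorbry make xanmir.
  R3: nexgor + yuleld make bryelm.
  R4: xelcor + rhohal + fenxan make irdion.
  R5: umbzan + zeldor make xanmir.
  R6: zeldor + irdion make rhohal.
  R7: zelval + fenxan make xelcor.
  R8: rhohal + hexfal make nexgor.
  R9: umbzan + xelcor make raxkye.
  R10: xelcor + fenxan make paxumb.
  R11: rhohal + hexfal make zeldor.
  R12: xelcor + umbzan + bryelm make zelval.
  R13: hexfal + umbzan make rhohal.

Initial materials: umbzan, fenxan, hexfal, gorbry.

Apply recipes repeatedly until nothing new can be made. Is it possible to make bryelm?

Yes

hexfal + umbzan → rhohal (R13).
rhohal + hexfal → nexgor (R8).
Using R1, nexgor and gorbry make yuleld.
Using R3, nexgor and yuleld make bryelm.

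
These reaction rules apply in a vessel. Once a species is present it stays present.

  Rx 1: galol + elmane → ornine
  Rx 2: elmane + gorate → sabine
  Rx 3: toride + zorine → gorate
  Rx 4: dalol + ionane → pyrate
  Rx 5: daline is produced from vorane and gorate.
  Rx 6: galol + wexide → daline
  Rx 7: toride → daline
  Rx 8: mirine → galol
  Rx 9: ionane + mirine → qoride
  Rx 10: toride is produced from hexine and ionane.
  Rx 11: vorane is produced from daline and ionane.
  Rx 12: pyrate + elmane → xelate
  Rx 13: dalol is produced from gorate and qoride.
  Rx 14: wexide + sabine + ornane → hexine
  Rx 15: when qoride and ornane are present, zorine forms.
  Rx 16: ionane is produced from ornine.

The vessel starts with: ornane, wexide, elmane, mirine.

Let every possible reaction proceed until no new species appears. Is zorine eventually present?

Yes

mirine present → galol forms (Rx 8).
galol and elmane present → ornine forms (Rx 1).
ornine present → ionane forms (Rx 16).
ionane and mirine present → qoride forms (Rx 9).
qoride and ornane present → zorine forms (Rx 15).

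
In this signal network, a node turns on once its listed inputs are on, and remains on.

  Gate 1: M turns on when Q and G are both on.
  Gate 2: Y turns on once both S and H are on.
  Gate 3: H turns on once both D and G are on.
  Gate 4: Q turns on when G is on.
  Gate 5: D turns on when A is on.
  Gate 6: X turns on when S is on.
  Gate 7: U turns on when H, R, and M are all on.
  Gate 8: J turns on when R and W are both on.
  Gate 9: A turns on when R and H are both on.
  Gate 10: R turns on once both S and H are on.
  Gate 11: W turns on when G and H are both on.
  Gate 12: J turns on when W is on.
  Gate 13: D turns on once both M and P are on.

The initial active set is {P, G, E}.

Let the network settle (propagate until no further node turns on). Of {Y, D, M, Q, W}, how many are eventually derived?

4

Gate 4: G on → Q on.
Q and G are on, so M turns on (Gate 1).
M and P are on, so D turns on (Gate 13).
D and G are on, so H turns on (Gate 3).
G and H are on, so W turns on (Gate 11).
Y would need S and H (Gate 2), but S never turns on.
D: reached.
M: reached.
Q: reached.
W: reached.
Reached: D, M, Q, and W — 4 of the 5.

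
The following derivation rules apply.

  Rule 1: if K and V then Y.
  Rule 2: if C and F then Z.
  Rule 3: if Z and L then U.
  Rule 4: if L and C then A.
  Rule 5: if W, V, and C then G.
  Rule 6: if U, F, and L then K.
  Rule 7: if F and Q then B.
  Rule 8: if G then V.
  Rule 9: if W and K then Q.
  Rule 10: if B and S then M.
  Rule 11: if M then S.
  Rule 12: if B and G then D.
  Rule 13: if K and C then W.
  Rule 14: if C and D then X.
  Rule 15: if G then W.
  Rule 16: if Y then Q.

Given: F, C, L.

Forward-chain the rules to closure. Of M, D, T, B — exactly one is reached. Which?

From C and F, Rule 2 gives Z.
From Z and L, Rule 3 gives U.
From U, F, and L, Rule 6 gives K.
From K and C, Rule 13 gives W.
From W and K, Rule 9 gives Q.
F and Q hold, so B follows (Rule 7).
No rule produces T, and it is not given. D would need B and G (Rule 12), but G is never established. M would need B and S (Rule 10), but S is never established.

B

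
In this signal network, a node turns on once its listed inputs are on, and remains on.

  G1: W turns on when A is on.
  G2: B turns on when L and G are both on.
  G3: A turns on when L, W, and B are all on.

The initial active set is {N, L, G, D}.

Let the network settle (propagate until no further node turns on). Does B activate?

G2: L and G on → B on.

Yes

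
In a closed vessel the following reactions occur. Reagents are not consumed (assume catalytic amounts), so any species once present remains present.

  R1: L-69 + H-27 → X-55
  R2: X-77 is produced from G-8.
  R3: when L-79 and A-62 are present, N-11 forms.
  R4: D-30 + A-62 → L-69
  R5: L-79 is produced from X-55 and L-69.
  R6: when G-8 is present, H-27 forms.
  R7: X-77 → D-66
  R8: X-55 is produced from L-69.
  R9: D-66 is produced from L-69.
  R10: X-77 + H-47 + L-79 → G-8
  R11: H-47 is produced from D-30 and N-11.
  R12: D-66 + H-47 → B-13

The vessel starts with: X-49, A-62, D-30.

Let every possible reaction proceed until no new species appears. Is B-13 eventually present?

D-30 and A-62 present → L-69 forms (R4).
L-69 present → D-66 forms (R9).
L-69 present → X-55 forms (R8).
X-55 and L-69 present → L-79 forms (R5).
L-79 and A-62 present → N-11 forms (R3).
D-30 and N-11 present → H-47 forms (R11).
D-66 and H-47 present → B-13 forms (R12).

Yes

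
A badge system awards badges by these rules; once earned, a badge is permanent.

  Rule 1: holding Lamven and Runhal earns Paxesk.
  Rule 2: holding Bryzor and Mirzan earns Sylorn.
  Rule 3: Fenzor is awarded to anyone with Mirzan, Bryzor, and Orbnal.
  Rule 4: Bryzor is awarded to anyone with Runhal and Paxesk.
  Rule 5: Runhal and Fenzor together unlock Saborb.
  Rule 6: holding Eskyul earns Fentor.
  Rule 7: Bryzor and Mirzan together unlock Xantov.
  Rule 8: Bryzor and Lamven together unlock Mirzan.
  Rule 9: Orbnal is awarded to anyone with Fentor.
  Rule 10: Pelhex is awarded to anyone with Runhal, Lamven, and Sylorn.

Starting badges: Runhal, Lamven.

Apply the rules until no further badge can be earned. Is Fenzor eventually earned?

Fenzor would need Mirzan, Bryzor, and Orbnal (Rule 3), but Orbnal is never earned.

No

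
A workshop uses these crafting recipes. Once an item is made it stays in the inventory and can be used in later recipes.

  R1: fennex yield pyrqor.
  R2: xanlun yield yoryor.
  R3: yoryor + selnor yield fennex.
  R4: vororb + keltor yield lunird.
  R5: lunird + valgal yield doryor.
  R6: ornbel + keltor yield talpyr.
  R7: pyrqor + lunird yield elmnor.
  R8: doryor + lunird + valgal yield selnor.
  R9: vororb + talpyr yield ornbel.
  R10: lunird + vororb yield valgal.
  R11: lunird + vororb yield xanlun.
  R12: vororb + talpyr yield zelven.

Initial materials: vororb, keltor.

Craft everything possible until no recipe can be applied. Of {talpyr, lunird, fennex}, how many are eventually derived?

2

vororb + keltor → lunird (R4).
lunird + vororb → valgal (R10).
Using R11, lunird and vororb make xanlun.
lunird + valgal → doryor (R5).
xanlun → yoryor (R2).
Using R8, doryor, lunird, and valgal make selnor.
Using R3, yoryor and selnor make fennex.
talpyr would need ornbel and keltor (R6), but ornbel is never obtained.
lunird: reached.
fennex: reached.
Reached: lunird and fennex — 2 of the 3.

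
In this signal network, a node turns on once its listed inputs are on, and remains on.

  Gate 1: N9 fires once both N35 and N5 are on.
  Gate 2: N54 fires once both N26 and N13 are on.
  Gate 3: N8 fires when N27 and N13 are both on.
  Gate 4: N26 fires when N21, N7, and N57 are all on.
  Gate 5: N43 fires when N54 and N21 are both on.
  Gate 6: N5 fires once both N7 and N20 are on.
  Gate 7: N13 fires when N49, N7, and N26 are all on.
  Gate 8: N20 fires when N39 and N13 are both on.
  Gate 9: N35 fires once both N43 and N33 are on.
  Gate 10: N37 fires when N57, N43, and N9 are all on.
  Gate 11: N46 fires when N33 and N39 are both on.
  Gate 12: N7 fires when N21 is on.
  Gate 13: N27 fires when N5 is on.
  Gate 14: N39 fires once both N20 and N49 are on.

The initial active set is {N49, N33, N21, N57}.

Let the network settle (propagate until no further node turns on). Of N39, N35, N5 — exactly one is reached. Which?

N35

N21 is on, so N7 fires (Gate 12).
N21, N7, and N57 are on, so N26 fires (Gate 4).
Gate 7: N49, N7, and N26 on → N13 on.
N26 and N13 are on, so N54 fires (Gate 2).
Gate 5: N54 and N21 on → N43 on.
Gate 9: N43 and N33 on → N35 on.
N39 would need N20 and N49 (Gate 14), but N20 never turns on. N5 would need N7 and N20 (Gate 6), but N20 never turns on.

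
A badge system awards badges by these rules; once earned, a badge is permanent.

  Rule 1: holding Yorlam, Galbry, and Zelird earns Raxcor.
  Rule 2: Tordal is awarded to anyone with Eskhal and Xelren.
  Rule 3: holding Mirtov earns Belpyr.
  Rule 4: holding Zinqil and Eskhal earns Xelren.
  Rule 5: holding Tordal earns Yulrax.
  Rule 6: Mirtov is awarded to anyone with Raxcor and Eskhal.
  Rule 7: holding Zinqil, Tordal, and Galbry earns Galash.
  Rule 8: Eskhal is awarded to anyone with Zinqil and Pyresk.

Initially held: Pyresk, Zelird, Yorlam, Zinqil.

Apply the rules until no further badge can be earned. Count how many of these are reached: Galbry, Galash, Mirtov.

0

No rule produces Galbry, and it is not given.
Galash would need Zinqil, Tordal, and Galbry (Rule 7), but Galbry is never earned.
Mirtov would need Raxcor and Eskhal (Rule 6), but Raxcor is never earned.
None of the 3 are reached.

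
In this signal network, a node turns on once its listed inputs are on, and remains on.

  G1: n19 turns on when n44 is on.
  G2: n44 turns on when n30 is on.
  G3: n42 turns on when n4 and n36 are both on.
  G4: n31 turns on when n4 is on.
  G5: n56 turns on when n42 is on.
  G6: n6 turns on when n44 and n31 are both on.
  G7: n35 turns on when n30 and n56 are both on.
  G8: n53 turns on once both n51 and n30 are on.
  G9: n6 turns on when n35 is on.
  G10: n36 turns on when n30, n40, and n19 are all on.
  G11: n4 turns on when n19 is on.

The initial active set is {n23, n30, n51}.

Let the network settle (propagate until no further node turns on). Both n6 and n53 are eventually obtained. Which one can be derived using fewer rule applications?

n53: n51 and n30 are on, so n53 turns on (G8). [1 rule application]
n6: G2: n30 on → n44 on. n44 is on, so n19 turns on (G1). n19 is on, so n4 turns on (G11). G4: n4 on → n31 on. n44 and n31 are on, so n6 turns on (G6). [5 rule applications]
n53 needs fewer.

n53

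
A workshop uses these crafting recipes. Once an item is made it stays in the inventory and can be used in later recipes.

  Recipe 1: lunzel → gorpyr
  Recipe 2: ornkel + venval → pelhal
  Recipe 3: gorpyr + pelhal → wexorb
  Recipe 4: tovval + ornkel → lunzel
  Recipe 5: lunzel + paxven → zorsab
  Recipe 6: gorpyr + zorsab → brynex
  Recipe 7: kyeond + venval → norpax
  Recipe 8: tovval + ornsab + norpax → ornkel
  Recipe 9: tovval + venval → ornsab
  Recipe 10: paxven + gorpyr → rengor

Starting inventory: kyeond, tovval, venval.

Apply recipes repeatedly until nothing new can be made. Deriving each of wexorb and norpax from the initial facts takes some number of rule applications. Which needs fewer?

norpax

norpax: kyeond + venval → norpax (Recipe 7). [1 rule application]
wexorb: kyeond + venval → norpax (Recipe 7). tovval + venval → ornsab (Recipe 9). tovval + ornsab + norpax → ornkel (Recipe 8). ornkel + venval → pelhal (Recipe 2). Using Recipe 4, tovval and ornkel make lunzel. lunzel → gorpyr (Recipe 1). Using Recipe 3, gorpyr and pelhal make wexorb. [7 rule applications]
norpax needs fewer.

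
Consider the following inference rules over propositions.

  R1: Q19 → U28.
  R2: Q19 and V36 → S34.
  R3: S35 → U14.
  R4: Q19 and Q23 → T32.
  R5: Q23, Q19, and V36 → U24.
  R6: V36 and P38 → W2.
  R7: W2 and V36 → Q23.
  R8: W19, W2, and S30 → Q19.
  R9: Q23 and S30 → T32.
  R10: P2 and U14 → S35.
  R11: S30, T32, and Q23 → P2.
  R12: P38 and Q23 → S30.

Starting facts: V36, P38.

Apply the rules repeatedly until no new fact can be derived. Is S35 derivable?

S35 would need P2 and U14 (R10), but U14 is never established.

No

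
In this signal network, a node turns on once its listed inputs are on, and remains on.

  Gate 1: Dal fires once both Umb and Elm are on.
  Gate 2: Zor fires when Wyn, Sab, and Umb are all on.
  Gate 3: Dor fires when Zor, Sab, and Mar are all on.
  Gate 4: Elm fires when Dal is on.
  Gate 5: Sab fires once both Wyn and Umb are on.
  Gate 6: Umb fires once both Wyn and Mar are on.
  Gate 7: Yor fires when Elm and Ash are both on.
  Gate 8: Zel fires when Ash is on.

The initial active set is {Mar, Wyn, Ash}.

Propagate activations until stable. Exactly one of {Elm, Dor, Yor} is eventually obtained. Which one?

Gate 6: Wyn and Mar on → Umb on.
Wyn and Umb are on, so Sab fires (Gate 5).
Wyn, Sab, and Umb are on, so Zor fires (Gate 2).
Zor, Sab, and Mar are on, so Dor fires (Gate 3).
Elm would need Dal (Gate 4), but Dal never turns on. Yor would need Elm and Ash (Gate 7), but Elm never turns on.

Dor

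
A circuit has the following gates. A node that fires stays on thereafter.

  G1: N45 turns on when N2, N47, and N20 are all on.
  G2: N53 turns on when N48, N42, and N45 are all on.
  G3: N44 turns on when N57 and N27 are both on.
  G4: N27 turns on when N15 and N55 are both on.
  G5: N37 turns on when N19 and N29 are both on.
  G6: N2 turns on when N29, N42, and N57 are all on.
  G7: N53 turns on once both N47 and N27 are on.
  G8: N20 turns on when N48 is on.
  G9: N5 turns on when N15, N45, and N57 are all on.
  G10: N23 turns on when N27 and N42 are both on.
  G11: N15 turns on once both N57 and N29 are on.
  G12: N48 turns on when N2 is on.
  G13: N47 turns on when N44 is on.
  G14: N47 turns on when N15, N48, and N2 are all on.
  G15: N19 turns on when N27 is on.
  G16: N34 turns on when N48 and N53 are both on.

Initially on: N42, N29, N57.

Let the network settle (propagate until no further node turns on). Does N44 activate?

N44 would need N57 and N27 (G3), but N27 never turns on.

No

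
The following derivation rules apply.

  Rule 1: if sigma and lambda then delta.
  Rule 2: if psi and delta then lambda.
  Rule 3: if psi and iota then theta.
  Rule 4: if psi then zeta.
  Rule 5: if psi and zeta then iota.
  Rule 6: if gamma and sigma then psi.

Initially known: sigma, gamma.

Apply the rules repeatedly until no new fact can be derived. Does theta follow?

From gamma and sigma, Rule 6 gives psi.
From psi, Rule 4 gives zeta.
psi and zeta hold, so iota follows (Rule 5).
From psi and iota, Rule 3 gives theta.

Yes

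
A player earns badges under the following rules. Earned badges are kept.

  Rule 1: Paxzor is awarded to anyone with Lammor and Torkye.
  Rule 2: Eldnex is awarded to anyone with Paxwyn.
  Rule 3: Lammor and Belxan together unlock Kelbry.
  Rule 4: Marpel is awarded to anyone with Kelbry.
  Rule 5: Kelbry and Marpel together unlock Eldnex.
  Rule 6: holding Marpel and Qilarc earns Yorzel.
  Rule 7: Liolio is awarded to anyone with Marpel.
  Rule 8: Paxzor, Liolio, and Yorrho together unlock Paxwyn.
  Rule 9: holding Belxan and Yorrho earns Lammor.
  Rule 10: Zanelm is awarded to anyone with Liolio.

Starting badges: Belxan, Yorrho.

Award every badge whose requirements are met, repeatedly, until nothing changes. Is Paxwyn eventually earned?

Paxwyn would need Paxzor, Liolio, and Yorrho (Rule 8), but Paxzor is never earned.

No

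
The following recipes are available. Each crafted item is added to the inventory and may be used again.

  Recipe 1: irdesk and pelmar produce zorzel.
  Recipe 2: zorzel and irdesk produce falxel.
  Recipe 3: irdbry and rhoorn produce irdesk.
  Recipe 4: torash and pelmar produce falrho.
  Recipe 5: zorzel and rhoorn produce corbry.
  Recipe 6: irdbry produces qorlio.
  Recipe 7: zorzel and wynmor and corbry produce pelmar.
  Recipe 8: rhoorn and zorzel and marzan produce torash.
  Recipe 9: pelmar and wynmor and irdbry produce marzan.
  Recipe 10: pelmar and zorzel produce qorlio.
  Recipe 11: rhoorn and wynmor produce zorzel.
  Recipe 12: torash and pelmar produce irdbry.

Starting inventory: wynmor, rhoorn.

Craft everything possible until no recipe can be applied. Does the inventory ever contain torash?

No

torash would need rhoorn, zorzel, and marzan (Recipe 8), but marzan is never obtained.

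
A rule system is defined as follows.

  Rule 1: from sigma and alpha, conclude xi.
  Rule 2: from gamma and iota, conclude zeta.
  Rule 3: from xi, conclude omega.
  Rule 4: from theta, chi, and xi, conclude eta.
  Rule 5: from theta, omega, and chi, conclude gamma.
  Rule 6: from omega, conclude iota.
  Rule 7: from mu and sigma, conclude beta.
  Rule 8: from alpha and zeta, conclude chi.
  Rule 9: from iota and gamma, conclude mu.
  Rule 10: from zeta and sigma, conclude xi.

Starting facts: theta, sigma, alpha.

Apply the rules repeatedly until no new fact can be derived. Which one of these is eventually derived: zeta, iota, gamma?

From sigma and alpha, Rule 1 gives xi.
From xi, Rule 3 gives omega.
omega holds, so iota follows (Rule 6).
gamma would need theta, omega, and chi (Rule 5), but chi is never established. zeta would need gamma and iota (Rule 2), but gamma is never established.

iota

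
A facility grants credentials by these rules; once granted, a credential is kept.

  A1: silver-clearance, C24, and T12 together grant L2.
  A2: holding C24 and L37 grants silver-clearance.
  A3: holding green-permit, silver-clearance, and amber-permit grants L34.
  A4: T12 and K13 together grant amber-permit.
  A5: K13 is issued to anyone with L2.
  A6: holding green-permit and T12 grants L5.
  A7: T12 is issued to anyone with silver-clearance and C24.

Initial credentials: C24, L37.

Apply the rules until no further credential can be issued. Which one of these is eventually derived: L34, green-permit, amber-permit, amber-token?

Holding C24 and L37 grants silver-clearance (A2).
Holding silver-clearance and C24 grants T12 (A7).
Holding silver-clearance, C24, and T12 grants L2 (A1).
Holding L2 grants K13 (A5).
Holding T12 and K13 grants amber-permit (A4).
No rule produces amber-token, and it is not given. L34 would need green-permit, silver-clearance, and amber-permit (A3), but green-permit is never granted. No rule produces green-permit, and it is not given.

amber-permit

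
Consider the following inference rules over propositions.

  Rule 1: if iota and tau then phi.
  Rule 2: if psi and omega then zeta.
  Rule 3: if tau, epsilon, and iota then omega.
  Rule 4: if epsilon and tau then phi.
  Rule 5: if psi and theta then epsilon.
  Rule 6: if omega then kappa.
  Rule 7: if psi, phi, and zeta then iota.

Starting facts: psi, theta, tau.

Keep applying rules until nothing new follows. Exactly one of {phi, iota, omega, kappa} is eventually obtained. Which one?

From psi and theta, Rule 5 gives epsilon.
From epsilon and tau, Rule 4 gives phi.
iota would need psi, phi, and zeta (Rule 7), but zeta is never established. kappa would need omega (Rule 6), but omega is never established. omega would need tau, epsilon, and iota (Rule 3), but iota is never established.

phi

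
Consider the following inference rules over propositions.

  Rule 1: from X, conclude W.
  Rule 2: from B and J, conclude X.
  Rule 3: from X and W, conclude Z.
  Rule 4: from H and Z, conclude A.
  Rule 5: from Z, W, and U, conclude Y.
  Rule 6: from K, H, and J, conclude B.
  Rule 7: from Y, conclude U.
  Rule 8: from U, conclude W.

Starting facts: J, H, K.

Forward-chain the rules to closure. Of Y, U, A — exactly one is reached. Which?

K, H, and J hold, so B follows (Rule 6).
From B and J, Rule 2 gives X.
From X, Rule 1 gives W.
From X and W, Rule 3 gives Z.
H and Z hold, so A follows (Rule 4).
Y would need Z, W, and U (Rule 5), but U is never established. U would need Y (Rule 7), but Y is never established.

A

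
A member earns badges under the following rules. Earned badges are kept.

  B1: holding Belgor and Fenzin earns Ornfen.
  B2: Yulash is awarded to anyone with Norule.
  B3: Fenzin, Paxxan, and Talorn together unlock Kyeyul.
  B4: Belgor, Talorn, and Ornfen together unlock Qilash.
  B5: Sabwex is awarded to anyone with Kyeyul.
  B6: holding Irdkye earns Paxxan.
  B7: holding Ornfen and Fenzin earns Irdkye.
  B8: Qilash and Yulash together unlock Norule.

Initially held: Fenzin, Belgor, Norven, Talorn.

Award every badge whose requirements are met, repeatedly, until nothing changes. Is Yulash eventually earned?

Yulash would need Norule (B2), but Norule is never earned.

No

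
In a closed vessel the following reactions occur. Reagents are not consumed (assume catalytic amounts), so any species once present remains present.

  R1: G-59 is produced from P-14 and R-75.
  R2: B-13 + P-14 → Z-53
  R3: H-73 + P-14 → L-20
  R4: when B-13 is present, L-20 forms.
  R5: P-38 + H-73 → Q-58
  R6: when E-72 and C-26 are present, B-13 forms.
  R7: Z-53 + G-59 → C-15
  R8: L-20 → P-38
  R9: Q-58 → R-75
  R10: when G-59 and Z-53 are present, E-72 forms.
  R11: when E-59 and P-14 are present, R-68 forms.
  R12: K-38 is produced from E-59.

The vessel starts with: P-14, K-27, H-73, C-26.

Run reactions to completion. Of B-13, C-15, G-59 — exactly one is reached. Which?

H-73 and P-14 present → L-20 forms (R3).
L-20 present → P-38 forms (R8).
P-38 and H-73 present → Q-58 forms (R5).
Q-58 present → R-75 forms (R9).
P-14 and R-75 present → G-59 forms (R1).
C-15 would need Z-53 and G-59 (R7), but Z-53 never forms. B-13 would need E-72 and C-26 (R6), but E-72 never forms.

G-59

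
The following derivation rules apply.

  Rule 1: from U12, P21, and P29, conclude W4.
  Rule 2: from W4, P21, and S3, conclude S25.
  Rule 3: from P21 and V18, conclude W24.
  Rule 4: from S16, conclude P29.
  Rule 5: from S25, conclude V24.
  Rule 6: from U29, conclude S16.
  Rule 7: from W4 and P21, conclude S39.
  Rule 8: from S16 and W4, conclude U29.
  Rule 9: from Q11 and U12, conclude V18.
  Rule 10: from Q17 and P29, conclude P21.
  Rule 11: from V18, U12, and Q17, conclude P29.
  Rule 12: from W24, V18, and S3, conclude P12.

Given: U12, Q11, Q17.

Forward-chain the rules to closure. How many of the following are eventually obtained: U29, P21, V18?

From Q11 and U12, Rule 9 gives V18.
V18, U12, and Q17 hold, so P29 follows (Rule 11).
From Q17 and P29, Rule 10 gives P21.
U29 would need S16 and W4 (Rule 8), but S16 is never established.
P21: reached.
V18: reached.
Reached: P21 and V18 — 2 of the 3.

2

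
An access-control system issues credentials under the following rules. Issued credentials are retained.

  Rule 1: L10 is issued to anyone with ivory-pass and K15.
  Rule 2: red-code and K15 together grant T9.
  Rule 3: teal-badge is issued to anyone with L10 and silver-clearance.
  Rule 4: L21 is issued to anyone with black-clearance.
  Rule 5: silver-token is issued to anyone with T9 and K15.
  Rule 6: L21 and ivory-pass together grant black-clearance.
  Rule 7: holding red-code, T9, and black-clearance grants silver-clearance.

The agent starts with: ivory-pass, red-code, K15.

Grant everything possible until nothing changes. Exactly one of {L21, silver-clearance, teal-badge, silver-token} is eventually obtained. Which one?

Holding red-code and K15 grants T9 (Rule 2).
Holding T9 and K15 grants silver-token (Rule 5).
L21 would need black-clearance (Rule 4), but black-clearance is never granted. teal-badge would need L10 and silver-clearance (Rule 3), but silver-clearance is never granted. silver-clearance would need red-code, T9, and black-clearance (Rule 7), but black-clearance is never granted.

silver-token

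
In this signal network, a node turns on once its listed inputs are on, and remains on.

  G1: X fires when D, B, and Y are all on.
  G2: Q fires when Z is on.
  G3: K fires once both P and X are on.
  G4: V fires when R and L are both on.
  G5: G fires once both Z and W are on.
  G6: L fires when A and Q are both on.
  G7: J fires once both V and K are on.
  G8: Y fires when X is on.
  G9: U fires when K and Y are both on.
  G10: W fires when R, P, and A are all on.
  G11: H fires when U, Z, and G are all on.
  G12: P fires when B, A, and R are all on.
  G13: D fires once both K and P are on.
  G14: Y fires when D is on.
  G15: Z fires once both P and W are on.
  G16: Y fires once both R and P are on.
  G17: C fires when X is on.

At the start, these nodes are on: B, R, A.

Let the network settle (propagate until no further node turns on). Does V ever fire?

Yes

G12: B, A, and R on → P on.
R, P, and A are on, so W fires (G10).
P and W are on, so Z fires (G15).
Z is on, so Q fires (G2).
G6: A and Q on → L on.
R and L are on, so V fires (G4).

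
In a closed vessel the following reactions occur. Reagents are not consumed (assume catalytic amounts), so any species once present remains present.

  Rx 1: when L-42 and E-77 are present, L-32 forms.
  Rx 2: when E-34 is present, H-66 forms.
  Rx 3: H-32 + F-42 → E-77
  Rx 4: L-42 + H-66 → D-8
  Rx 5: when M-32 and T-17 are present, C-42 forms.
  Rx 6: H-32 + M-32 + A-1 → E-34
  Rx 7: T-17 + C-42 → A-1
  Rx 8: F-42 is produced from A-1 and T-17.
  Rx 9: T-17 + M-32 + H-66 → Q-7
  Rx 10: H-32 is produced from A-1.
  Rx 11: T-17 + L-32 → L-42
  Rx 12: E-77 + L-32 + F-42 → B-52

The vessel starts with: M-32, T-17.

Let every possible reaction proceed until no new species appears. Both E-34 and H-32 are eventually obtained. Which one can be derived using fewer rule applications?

H-32

H-32: M-32 and T-17 present → C-42 forms (Rx 5). T-17 and C-42 present → A-1 forms (Rx 7). A-1 present → H-32 forms (Rx 10). [3 rule applications]
E-34: M-32 and T-17 present → C-42 forms (Rx 5). T-17 and C-42 present → A-1 forms (Rx 7). A-1 present → H-32 forms (Rx 10). H-32, M-32, and A-1 present → E-34 forms (Rx 6). [4 rule applications]
H-32 needs fewer.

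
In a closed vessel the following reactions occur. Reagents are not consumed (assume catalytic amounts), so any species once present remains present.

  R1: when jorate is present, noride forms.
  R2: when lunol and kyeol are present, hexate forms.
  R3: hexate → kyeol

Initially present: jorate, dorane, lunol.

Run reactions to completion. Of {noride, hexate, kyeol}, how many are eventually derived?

1

jorate present → noride forms (R1).
noride: reached.
hexate would need lunol and kyeol (R2), but kyeol never forms.
kyeol would need hexate (R3), but hexate never forms.
Reached: noride — 1 of the 3.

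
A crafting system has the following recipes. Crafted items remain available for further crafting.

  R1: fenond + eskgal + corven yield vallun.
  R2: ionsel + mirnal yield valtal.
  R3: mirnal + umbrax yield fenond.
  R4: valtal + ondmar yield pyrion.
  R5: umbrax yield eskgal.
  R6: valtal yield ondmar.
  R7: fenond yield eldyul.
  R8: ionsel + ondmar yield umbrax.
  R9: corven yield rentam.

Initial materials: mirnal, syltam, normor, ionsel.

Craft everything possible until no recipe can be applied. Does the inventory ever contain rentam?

rentam would need corven (R9), but corven is never obtained.

No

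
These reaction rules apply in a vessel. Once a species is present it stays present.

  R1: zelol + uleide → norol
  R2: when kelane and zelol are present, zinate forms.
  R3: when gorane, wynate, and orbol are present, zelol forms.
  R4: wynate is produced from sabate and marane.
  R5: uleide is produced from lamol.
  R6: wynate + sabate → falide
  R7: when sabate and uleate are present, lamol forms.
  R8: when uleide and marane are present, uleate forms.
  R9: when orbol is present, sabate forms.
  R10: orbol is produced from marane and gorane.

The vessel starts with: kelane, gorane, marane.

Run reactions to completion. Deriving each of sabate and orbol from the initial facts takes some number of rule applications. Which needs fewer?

orbol: marane and gorane present → orbol forms (R10). [1 rule application]
sabate: marane and gorane present → orbol forms (R10). orbol present → sabate forms (R9). [2 rule applications]
orbol needs fewer.

orbol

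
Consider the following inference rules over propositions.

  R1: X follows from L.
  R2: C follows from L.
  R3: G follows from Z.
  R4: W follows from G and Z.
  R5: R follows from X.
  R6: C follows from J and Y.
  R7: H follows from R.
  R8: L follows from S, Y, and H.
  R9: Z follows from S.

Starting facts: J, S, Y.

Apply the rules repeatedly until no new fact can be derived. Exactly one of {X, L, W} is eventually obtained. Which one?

From S, R9 gives Z.
Z holds, so G follows (R3).
G and Z hold, so W follows (R4).
X would need L (R1), but L is never established. L would need S, Y, and H (R8), but H is never established.

W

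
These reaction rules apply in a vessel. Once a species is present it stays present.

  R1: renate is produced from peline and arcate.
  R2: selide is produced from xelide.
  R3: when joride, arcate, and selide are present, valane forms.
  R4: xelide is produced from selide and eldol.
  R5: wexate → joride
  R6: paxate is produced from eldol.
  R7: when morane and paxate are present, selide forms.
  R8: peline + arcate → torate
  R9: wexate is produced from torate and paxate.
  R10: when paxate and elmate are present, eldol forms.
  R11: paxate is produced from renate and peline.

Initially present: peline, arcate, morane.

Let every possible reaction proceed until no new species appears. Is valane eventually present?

Yes

peline and arcate present → renate forms (R1).
peline and arcate present → torate forms (R8).
renate and peline present → paxate forms (R11).
torate and paxate present → wexate forms (R9).
morane and paxate present → selide forms (R7).
wexate present → joride forms (R5).
joride, arcate, and selide present → valane forms (R3).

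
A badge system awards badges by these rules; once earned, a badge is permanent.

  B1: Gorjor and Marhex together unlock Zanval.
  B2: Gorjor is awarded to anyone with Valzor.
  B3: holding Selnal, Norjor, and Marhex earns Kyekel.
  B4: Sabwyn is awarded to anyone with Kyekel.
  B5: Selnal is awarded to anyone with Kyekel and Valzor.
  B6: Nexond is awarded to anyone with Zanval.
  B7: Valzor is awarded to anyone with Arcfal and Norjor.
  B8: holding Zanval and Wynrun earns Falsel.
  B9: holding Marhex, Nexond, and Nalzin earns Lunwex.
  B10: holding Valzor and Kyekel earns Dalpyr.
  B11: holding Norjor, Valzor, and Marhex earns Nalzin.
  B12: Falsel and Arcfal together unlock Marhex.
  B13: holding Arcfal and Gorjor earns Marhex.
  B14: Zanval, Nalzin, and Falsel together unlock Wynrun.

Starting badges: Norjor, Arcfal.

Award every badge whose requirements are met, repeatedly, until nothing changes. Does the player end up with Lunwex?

Yes

With Arcfal and Norjor, Valzor is earned (B7).
With Valzor, Gorjor is earned (B2).
With Arcfal and Gorjor, Marhex is earned (B13).
With Norjor, Valzor, and Marhex, Nalzin is earned (B11).
With Gorjor and Marhex, Zanval is earned (B1).
With Zanval, Nexond is earned (B6).
With Marhex, Nexond, and Nalzin, Lunwex is earned (B9).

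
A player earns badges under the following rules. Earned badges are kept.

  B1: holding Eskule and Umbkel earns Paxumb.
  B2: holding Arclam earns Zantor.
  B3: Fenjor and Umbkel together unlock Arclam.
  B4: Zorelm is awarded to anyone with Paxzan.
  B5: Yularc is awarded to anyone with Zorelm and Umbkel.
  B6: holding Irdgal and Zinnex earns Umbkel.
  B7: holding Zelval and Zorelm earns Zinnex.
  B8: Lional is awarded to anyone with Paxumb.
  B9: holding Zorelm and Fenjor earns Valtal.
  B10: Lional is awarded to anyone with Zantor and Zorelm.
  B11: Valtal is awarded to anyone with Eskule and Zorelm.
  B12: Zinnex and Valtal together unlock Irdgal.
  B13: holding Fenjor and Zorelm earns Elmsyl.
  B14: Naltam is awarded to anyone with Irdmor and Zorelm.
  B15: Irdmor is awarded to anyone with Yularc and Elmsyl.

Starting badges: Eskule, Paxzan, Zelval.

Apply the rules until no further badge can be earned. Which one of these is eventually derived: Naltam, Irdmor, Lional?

Lional

With Paxzan, Zorelm is earned (B4).
With Zelval and Zorelm, Zinnex is earned (B7).
With Eskule and Zorelm, Valtal is earned (B11).
With Zinnex and Valtal, Irdgal is earned (B12).
With Irdgal and Zinnex, Umbkel is earned (B6).
With Eskule and Umbkel, Paxumb is earned (B1).
With Paxumb, Lional is earned (B8).
Naltam would need Irdmor and Zorelm (B14), but Irdmor is never earned. Irdmor would need Yularc and Elmsyl (B15), but Elmsyl is never earned.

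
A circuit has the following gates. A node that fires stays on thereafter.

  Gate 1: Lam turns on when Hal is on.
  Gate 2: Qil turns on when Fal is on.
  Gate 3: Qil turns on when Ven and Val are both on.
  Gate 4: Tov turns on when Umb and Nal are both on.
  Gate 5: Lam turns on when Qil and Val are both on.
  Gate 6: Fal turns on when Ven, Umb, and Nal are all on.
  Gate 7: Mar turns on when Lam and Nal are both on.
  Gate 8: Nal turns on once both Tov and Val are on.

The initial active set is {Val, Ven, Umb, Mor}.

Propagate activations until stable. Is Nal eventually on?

No

Nal would need Tov and Val (Gate 8), but Tov never turns on.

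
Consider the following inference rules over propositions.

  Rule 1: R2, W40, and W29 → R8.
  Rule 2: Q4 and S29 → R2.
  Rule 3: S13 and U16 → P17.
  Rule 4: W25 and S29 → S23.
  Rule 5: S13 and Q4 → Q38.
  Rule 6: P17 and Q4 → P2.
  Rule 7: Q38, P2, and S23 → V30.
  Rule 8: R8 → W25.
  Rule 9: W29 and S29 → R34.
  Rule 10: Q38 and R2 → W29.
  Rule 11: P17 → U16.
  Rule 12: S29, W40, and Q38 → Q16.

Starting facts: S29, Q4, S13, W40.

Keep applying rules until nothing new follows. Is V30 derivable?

No

V30 would need Q38, P2, and S23 (Rule 7), but P2 is never established.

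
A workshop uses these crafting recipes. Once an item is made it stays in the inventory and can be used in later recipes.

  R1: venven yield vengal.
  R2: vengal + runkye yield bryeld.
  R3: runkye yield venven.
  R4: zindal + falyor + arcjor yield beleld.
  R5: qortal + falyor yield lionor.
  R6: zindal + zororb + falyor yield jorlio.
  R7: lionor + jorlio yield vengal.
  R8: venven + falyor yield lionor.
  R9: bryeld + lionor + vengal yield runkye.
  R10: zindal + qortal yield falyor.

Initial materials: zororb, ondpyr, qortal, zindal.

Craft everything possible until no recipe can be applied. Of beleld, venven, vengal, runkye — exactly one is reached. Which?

zindal + qortal → falyor (R10).
qortal + falyor → lionor (R5).
zindal + zororb + falyor → jorlio (R6).
lionor + jorlio → vengal (R7).
venven would need runkye (R3), but runkye is never obtained. runkye would need bryeld, lionor, and vengal (R9), but bryeld is never obtained. beleld would need zindal, falyor, and arcjor (R4), but arcjor is never obtained.

vengal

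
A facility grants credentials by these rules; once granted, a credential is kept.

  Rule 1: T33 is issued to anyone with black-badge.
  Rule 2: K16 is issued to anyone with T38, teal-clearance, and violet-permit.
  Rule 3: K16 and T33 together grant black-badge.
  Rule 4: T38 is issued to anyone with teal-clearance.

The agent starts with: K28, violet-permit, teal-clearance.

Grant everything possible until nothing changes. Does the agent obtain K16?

Yes

Holding teal-clearance grants T38 (Rule 4).
Holding T38, teal-clearance, and violet-permit grants K16 (Rule 2).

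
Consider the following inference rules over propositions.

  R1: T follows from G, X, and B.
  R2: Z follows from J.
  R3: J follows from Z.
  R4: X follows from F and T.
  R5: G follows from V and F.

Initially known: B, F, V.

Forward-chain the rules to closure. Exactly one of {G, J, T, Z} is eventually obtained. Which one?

G

V and F hold, so G follows (R5).
J would need Z (R3), but Z is never established. Z would need J (R2), but J is never established. T would need G, X, and B (R1), but X is never established.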